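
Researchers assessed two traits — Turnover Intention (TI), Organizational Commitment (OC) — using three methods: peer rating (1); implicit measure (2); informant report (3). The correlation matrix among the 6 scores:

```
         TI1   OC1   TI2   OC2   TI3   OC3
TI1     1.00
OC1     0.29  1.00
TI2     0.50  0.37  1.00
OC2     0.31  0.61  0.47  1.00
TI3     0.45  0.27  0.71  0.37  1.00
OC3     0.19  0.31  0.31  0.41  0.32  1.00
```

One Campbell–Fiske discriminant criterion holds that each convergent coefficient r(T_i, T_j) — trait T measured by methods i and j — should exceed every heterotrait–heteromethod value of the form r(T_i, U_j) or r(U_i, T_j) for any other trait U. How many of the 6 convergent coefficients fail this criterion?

0

Checking each validity diagonal entry against its comparison values:
TI (methods 1·2): 0.50 vs {0.31, 0.37} → pass.
TI (methods 1·3): 0.45 vs {0.19, 0.27} → pass.
TI (methods 2·3): 0.71 vs {0.31, 0.37} → pass.
OC (methods 1·2): 0.61 vs {0.37, 0.31} → pass.
OC (methods 1·3): 0.31 vs {0.27, 0.19} → pass.
OC (methods 2·3): 0.41 vs {0.37, 0.31} → pass.
0 of 6 fail.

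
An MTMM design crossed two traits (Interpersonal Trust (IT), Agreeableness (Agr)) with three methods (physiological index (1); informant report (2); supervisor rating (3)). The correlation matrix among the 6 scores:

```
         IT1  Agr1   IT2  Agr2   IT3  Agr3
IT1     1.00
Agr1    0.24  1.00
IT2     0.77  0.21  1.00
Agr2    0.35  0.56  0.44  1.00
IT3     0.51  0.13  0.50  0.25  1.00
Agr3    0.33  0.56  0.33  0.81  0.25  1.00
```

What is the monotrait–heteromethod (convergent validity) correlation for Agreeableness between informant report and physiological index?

0.56

Same trait (Agr), different methods: r(Agr2, Agr1) = 0.56.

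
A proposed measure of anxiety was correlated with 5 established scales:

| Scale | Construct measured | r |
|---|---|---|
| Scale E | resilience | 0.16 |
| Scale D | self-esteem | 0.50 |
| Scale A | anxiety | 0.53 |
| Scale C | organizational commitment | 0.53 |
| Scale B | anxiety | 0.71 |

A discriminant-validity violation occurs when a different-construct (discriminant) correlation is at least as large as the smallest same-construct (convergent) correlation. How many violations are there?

Convergent (same construct = anxiety): Scale A, Scale B.
Smallest convergent = 0.53. Discriminant values: 0.16, 0.50, 0.53; count ≥ 0.53 → 1.

1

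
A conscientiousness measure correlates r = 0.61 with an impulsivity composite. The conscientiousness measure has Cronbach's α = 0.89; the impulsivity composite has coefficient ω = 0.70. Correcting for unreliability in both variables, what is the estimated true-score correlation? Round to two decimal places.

r_true = r_obs / √(r_xx · r_yy) = 0.61 / √(0.89 × 0.70) = 0.61 / √0.6230 = 0.61 / 0.7893 ≈ 0.77.

0.77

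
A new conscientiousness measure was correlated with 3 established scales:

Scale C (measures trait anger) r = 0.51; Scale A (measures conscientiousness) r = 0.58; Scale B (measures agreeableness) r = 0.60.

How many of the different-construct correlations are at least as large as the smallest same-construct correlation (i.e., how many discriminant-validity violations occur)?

Convergent (same construct = conscientiousness): Scale A.
Smallest convergent = 0.58. Discriminant values: 0.51, 0.60; count ≥ 0.58 → 1.

1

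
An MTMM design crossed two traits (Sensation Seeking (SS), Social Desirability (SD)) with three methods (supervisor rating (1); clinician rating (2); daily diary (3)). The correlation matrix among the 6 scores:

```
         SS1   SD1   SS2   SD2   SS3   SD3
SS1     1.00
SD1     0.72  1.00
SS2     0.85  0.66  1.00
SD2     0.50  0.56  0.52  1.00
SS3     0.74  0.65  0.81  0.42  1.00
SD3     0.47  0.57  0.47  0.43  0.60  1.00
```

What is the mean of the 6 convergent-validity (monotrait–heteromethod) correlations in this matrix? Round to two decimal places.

Convergent values: 0.85, 0.74, 0.81, 0.56, 0.57, 0.43; mean = 3.96/6 = 0.66.

0.66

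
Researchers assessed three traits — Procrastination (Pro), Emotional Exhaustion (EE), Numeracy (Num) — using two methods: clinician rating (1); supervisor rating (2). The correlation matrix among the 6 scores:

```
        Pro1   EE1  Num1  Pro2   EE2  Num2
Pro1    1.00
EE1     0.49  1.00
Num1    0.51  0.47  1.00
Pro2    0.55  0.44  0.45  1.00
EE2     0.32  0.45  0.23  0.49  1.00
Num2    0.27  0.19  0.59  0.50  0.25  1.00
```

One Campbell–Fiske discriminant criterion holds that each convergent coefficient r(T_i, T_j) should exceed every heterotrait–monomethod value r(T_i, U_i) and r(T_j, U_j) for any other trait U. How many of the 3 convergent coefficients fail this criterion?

Convergent coefficients and their comparison sets:
Pro (methods 1·2): 0.55 vs {0.49, 0.49, 0.51, 0.50} → pass.
EE (methods 1·2): 0.45 vs {0.49, 0.49, 0.47, 0.25} → fail.
Num (methods 1·2): 0.59 vs {0.51, 0.50, 0.47, 0.25} → pass.
1 of 3 fail.

1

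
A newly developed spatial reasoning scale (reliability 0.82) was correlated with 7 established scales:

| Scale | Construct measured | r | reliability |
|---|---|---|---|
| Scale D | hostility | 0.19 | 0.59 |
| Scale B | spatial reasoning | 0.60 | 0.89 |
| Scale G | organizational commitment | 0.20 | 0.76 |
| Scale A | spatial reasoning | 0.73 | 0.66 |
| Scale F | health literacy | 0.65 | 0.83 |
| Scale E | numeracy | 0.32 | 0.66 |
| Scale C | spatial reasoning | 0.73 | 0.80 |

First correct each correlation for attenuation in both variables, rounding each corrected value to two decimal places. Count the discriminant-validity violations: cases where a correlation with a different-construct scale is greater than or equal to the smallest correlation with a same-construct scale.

1

Disattenuated r (r / √(r_scale · r_new)):
  Scale D (disc): 0.19 / √(0.59·0.82) = 0.27
  Scale B (conv): 0.60 / √(0.89·0.82) = 0.70
  Scale G (disc): 0.20 / √(0.76·0.82) = 0.25
  Scale A (conv): 0.73 / √(0.66·0.82) = 0.99
  Scale F (disc): 0.65 / √(0.83·0.82) = 0.79
  Scale E (disc): 0.32 / √(0.66·0.82) = 0.43
  Scale C (conv): 0.73 / √(0.80·0.82) = 0.90
Smallest convergent = 0.70. Discriminant values: 0.27, 0.25, 0.79, 0.43; count ≥ 0.70 → 1.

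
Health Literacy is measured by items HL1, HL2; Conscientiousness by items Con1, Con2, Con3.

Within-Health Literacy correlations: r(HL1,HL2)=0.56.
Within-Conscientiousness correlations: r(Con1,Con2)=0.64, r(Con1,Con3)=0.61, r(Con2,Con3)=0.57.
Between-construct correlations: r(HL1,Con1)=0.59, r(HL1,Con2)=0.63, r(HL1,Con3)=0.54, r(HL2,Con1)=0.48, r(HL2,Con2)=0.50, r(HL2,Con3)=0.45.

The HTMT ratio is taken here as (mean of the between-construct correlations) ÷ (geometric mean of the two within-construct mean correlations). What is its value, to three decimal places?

0.912

Between-construct mean = 3.19/6 = 0.5317.
Mean within-HL = 0.56/1 = 0.5600; mean within-Con = 1.82/3 = 0.6067.
Geometric mean = √(0.5600 × 0.6067) = 0.5829.
HTMT = 0.5317 / 0.5829 = 0.912.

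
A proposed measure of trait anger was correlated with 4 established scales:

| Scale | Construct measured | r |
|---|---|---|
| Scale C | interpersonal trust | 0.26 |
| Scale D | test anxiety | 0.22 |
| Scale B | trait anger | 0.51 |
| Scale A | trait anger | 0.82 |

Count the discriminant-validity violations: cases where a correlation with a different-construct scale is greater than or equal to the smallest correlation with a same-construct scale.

0

Convergent (same construct = trait anger): Scale B, Scale A.
Smallest convergent = 0.51. Discriminant values: 0.26, 0.22; count ≥ 0.51 → 0.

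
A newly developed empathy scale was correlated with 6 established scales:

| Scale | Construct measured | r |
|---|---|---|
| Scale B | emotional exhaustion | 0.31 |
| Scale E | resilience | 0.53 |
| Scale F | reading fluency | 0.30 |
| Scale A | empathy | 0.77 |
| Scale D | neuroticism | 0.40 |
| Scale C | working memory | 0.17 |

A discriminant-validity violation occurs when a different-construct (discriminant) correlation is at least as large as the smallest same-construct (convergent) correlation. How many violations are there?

Convergent (same construct = empathy): Scale A.
Smallest convergent = 0.77. Discriminant values: 0.31, 0.53, 0.30, 0.40, 0.17; count ≥ 0.77 → 0.

0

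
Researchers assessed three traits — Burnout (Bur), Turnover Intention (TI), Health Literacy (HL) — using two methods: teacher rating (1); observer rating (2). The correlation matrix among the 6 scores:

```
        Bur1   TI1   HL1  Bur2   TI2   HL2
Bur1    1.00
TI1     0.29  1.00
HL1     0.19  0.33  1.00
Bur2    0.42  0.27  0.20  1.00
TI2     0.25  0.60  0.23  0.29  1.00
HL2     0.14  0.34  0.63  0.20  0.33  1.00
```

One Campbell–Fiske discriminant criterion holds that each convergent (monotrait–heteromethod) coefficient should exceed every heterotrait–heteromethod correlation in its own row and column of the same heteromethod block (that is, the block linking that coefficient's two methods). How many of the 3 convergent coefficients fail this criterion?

0

Checking each validity diagonal entry against its comparison values:
Bur (methods 1·2): 0.42 vs {0.25, 0.27, 0.14, 0.20} → pass.
TI (methods 1·2): 0.60 vs {0.27, 0.25, 0.34, 0.23} → pass.
HL (methods 1·2): 0.63 vs {0.20, 0.14, 0.23, 0.34} → pass.
0 of 3 fail.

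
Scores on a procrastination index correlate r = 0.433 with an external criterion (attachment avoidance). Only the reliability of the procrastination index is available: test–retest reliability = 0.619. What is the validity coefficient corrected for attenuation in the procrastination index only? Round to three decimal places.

Single correction: r_c = r_obs / √r_xx = 0.433 / √0.619 = 0.433 / 0.7868 ≈ 0.550.

0.550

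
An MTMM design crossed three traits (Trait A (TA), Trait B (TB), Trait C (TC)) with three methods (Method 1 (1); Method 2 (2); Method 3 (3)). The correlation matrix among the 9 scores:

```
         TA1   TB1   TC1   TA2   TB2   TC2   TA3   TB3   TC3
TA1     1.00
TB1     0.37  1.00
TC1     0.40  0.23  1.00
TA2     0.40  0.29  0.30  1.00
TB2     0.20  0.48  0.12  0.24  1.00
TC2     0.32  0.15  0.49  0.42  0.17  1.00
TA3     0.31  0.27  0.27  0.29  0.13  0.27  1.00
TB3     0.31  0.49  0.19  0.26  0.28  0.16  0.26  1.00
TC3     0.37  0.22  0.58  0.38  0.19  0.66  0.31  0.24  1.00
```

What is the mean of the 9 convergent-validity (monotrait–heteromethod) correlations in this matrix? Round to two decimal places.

0.44

Convergent values: 0.40, 0.31, 0.29, 0.48, 0.49, 0.28, 0.49, 0.58, 0.66; mean = 3.98/9 = 0.44.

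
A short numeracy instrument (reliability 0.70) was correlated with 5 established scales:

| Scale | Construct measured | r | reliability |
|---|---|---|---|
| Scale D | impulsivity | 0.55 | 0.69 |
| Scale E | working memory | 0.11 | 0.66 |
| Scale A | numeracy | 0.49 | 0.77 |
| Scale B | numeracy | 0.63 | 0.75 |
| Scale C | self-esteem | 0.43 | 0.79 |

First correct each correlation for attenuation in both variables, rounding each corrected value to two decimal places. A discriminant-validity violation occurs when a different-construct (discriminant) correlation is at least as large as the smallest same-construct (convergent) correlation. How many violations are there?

Disattenuated r (r / √(r_scale · r_new)):
  Scale D (disc): 0.55 / √(0.69·0.70) = 0.79
  Scale E (disc): 0.11 / √(0.66·0.70) = 0.16
  Scale A (conv): 0.49 / √(0.77·0.70) = 0.67
  Scale B (conv): 0.63 / √(0.75·0.70) = 0.87
  Scale C (disc): 0.43 / √(0.79·0.70) = 0.58
Smallest convergent = 0.67. Discriminant values: 0.79, 0.16, 0.58; count ≥ 0.67 → 1.

1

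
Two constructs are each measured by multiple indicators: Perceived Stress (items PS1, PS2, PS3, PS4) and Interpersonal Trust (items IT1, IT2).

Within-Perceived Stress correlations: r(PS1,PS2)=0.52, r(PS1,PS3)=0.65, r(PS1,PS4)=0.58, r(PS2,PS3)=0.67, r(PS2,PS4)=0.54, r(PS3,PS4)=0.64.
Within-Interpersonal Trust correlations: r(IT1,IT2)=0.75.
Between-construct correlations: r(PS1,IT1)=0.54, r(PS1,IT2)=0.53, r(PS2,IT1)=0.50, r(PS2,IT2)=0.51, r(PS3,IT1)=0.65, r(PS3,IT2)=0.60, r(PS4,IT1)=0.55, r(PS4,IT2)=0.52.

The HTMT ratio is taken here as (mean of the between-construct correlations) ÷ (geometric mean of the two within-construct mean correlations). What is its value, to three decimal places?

0.820

Mean between = 4.40/8 = 0.5500.
Mean within-PS = 3.60/6 = 0.6000; mean within-IT = 0.75/1 = 0.7500.
Geometric mean = √(0.6000 × 0.7500) = 0.6708.
HTMT = 0.5500 / 0.6708 = 0.820.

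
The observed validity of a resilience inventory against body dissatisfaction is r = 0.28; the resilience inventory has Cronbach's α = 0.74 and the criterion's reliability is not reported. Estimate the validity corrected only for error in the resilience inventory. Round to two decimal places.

0.33

Single correction: r_c = r_obs / √r_xx = 0.28 / √0.74 = 0.28 / 0.8602 ≈ 0.33.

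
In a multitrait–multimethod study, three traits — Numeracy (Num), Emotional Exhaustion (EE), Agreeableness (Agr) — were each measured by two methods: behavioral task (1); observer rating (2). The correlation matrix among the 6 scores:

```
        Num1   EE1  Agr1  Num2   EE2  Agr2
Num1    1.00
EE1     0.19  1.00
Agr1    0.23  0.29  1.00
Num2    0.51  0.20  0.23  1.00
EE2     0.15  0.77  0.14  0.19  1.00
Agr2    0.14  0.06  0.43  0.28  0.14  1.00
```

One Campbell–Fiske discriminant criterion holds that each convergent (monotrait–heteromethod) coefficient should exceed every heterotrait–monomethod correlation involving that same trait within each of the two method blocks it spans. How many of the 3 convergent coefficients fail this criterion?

0

Each convergent coefficient versus the relevant comparison correlations:
Num (methods 1·2): 0.51 vs {0.19, 0.19, 0.23, 0.28} → pass.
EE (methods 1·2): 0.77 vs {0.19, 0.19, 0.29, 0.14} → pass.
Agr (methods 1·2): 0.43 vs {0.23, 0.28, 0.29, 0.14} → pass.
0 of 3 fail.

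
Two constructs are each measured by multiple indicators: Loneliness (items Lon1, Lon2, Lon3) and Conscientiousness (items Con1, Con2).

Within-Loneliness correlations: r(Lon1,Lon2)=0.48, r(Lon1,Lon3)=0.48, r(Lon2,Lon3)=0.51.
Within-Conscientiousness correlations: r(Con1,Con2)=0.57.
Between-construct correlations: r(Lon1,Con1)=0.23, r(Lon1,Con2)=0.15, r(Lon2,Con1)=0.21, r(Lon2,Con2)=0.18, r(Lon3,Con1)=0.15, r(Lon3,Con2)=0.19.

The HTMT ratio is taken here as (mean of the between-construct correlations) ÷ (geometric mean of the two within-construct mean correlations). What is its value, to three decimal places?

Mean between = 1.11/6 = 0.1850.
Mean within-Lon = 1.47/3 = 0.4900; mean within-Con = 0.57/1 = 0.5700.
Geometric mean = √(0.4900 × 0.5700) = 0.5285.
HTMT = 0.1850 / 0.5285 = 0.350.

0.350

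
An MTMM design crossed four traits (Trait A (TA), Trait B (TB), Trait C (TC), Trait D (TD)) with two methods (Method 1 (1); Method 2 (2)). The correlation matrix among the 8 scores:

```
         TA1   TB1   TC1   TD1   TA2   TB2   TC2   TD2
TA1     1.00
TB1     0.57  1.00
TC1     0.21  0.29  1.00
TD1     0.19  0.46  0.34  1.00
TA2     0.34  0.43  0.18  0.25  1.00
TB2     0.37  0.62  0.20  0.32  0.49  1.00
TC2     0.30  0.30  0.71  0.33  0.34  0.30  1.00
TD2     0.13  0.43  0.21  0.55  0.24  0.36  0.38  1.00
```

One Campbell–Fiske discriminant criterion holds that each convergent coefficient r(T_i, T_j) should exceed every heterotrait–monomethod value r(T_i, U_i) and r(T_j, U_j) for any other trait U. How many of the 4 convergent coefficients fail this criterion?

Checking each validity diagonal entry against its comparison values:
TA (methods 1·2): 0.34 vs {0.57, 0.49, 0.21, 0.34, 0.19, 0.24} → fail.
TB (methods 1·2): 0.62 vs {0.57, 0.49, 0.29, 0.30, 0.46, 0.36} → pass.
TC (methods 1·2): 0.71 vs {0.21, 0.34, 0.29, 0.30, 0.34, 0.38} → pass.
TD (methods 1·2): 0.55 vs {0.19, 0.24, 0.46, 0.36, 0.34, 0.38} → pass.
1 of 4 fail.

1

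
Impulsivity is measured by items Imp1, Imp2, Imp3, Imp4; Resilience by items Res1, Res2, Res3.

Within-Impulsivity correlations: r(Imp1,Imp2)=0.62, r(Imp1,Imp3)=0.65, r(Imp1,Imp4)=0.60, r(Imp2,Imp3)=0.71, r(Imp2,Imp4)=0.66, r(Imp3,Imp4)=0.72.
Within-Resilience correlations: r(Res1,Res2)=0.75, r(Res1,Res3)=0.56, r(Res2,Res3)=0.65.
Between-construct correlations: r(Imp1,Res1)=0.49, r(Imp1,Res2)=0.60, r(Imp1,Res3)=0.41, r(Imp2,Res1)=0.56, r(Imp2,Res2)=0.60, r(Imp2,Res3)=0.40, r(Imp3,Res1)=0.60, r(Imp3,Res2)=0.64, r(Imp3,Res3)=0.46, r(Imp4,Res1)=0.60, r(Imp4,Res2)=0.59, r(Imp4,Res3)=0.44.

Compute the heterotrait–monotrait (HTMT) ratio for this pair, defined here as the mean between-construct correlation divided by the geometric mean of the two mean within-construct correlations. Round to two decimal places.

0.81

Between-construct mean = 6.39/12 = 0.5325.
Mean within-Imp = 3.96/6 = 0.6600; mean within-Res = 1.96/3 = 0.6533.
Geometric mean = √(0.6600 × 0.6533) = 0.6566.
HTMT = 0.5325 / 0.6566 = 0.81.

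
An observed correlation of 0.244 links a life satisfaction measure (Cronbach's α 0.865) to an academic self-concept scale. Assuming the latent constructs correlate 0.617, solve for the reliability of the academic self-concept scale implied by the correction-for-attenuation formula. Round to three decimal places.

r_true = r_obs / √(r_xx · r_yy) ⇒ 0.617 = 0.244 / √(0.865 · r_yy).
√(0.865 · r_yy) = 0.244 / 0.617 = 0.3955; 0.865 · r_yy = 0.1564; r_yy = 0.1564 / 0.865 ≈ 0.181.

0.181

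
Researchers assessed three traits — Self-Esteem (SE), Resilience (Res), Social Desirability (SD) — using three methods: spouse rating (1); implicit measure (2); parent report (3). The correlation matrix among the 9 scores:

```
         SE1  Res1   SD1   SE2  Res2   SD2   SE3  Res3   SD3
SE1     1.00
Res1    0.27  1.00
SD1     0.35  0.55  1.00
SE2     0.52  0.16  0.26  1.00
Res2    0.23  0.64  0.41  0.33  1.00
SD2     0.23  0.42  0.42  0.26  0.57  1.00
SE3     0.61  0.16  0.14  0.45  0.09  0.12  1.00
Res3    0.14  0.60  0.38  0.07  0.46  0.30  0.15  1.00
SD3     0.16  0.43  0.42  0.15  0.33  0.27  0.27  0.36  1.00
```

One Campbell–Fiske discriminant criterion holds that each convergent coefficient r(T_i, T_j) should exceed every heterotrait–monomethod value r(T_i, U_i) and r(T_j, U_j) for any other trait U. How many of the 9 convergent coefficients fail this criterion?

Checking each validity diagonal entry against its comparison values:
SE (methods 1·2): 0.52 vs {0.27, 0.33, 0.35, 0.26} → pass.
SE (methods 1·3): 0.61 vs {0.27, 0.15, 0.35, 0.27} → pass.
SE (methods 2·3): 0.45 vs {0.33, 0.15, 0.26, 0.27} → pass.
Res (methods 1·2): 0.64 vs {0.27, 0.33, 0.55, 0.57} → pass.
Res (methods 1·3): 0.60 vs {0.27, 0.15, 0.55, 0.36} → pass.
Res (methods 2·3): 0.46 vs {0.33, 0.15, 0.57, 0.36} → fail.
SD (methods 1·2): 0.42 vs {0.35, 0.26, 0.55, 0.57} → fail.
SD (methods 1·3): 0.42 vs {0.35, 0.27, 0.55, 0.36} → fail.
SD (methods 2·3): 0.27 vs {0.26, 0.27, 0.57, 0.36} → fail.
4 of 9 fail.

4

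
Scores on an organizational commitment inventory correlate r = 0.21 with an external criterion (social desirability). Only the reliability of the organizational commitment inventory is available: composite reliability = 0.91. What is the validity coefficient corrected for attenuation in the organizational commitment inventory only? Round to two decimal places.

0.22

Single correction: r_c = r_obs / √r_xx = 0.21 / √0.91 = 0.21 / 0.9539 ≈ 0.22.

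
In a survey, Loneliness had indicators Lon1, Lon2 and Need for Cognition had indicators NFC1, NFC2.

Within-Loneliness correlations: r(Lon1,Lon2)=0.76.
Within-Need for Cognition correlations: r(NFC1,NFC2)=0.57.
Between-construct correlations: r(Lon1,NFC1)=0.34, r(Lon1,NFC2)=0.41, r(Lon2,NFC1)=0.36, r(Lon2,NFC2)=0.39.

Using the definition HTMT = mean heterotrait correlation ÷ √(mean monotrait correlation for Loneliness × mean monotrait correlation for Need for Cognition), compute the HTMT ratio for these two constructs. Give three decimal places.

0.570

Mean between = 1.50/4 = 0.3750.
Mean within-Lon = 0.76/1 = 0.7600; mean within-NFC = 0.57/1 = 0.5700.
Geometric mean = √(0.7600 × 0.5700) = 0.6582.
HTMT = 0.3750 / 0.6582 = 0.570.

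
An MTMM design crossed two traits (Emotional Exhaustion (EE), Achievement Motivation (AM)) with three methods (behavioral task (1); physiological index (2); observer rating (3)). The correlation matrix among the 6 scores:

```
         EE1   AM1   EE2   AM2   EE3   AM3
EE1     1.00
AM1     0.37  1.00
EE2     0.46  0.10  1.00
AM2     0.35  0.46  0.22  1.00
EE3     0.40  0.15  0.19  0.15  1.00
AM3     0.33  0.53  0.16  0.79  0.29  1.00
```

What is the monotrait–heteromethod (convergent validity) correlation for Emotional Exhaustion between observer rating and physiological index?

Same trait (EE), different methods: r(EE3, EE2) = 0.19.

0.19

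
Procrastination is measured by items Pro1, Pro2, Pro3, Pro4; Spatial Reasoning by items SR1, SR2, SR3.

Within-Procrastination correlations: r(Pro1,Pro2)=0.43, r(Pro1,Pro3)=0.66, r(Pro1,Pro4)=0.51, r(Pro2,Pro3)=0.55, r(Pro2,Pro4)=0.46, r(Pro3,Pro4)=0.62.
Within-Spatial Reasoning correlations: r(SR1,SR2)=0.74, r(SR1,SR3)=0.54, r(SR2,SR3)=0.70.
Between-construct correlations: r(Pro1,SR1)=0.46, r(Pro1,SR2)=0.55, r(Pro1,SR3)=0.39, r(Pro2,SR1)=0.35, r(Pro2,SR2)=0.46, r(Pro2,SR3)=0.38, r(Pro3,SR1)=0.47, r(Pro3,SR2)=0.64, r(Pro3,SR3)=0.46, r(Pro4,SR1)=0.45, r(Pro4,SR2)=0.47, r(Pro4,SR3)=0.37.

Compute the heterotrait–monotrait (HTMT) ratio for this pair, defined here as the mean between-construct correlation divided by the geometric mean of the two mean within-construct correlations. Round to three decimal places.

Mean heterotrait r = 5.45/12 = 0.4542.
Mean within-Pro = 3.23/6 = 0.5383; mean within-SR = 1.98/3 = 0.6600.
Geometric mean = √(0.5383 × 0.6600) = 0.5961.
HTMT = 0.4542 / 0.5961 = 0.762.

0.762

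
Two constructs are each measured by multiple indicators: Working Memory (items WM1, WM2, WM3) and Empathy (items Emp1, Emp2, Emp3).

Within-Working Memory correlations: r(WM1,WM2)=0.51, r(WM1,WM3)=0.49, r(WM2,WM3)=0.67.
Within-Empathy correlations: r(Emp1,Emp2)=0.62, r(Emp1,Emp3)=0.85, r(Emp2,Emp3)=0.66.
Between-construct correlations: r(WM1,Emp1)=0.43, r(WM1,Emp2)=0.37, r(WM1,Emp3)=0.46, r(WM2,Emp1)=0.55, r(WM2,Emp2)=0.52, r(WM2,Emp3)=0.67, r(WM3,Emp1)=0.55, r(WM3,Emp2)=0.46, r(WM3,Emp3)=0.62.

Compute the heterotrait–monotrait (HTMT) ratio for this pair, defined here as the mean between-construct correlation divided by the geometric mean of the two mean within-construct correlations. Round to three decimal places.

Mean between = 4.63/9 = 0.5144.
Mean within-WM = 1.67/3 = 0.5567; mean within-Emp = 2.13/3 = 0.7100.
Geometric mean = √(0.5567 × 0.7100) = 0.6287.
HTMT = 0.5144 / 0.6287 = 0.818.

0.818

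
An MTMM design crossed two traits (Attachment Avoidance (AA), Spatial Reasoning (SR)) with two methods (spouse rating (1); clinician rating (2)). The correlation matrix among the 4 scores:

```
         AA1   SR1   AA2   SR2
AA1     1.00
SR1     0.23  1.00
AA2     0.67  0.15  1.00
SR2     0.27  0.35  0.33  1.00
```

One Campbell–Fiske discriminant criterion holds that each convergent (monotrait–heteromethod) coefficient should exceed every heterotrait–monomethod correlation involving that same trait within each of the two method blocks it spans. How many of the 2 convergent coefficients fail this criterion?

Each convergent coefficient versus the relevant comparison correlations:
AA (methods 1·2): 0.67 vs {0.23, 0.33} → pass.
SR (methods 1·2): 0.35 vs {0.23, 0.33} → pass.
0 of 2 fail.

0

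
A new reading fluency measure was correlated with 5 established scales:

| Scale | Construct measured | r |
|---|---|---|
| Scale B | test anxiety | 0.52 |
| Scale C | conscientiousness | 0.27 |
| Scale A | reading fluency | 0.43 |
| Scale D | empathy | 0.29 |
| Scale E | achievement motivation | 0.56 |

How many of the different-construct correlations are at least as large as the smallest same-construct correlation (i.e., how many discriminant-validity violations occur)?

Convergent (same construct = reading fluency): Scale A.
Smallest convergent = 0.43. Discriminant values: 0.52, 0.27, 0.29, 0.56; count ≥ 0.43 → 2.

2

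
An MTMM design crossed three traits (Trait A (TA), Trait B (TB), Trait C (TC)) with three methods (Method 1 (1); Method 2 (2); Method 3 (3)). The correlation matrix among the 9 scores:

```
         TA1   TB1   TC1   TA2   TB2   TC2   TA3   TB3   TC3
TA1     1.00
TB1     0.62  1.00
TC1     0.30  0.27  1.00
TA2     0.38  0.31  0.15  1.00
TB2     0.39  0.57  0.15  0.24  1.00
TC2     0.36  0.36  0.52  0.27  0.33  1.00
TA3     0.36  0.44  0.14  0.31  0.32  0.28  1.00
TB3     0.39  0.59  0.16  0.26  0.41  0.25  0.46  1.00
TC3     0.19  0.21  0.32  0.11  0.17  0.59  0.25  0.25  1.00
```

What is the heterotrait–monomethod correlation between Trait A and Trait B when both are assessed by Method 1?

Different traits, same method: r(TA1, TB1) = 0.62.

0.62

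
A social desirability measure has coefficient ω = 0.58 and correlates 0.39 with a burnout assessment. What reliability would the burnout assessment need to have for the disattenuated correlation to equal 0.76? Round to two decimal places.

0.45

r_true = r_obs / √(r_xx · r_yy) ⇒ 0.76 = 0.39 / √(0.58 · r_yy).
√(0.58 · r_yy) = 0.39 / 0.76 = 0.5132; 0.58 · r_yy = 0.2634; r_yy = 0.2634 / 0.58 ≈ 0.45.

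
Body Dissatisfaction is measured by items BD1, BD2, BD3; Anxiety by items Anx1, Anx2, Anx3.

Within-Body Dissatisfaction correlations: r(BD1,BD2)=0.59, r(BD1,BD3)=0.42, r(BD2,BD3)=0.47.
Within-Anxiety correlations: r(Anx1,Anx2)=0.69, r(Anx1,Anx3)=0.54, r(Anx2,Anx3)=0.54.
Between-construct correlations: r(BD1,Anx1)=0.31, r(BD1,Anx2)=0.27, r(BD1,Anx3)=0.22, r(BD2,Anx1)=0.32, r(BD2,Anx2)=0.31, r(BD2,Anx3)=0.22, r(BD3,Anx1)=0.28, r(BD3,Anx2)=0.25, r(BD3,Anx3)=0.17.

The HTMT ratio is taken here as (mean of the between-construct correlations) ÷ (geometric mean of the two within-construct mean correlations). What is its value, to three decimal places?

Mean between = 2.35/9 = 0.2611.
Mean within-BD = 1.48/3 = 0.4933; mean within-Anx = 1.77/3 = 0.5900.
Geometric mean = √(0.4933 × 0.5900) = 0.5395.
HTMT = 0.2611 / 0.5395 = 0.484.

0.484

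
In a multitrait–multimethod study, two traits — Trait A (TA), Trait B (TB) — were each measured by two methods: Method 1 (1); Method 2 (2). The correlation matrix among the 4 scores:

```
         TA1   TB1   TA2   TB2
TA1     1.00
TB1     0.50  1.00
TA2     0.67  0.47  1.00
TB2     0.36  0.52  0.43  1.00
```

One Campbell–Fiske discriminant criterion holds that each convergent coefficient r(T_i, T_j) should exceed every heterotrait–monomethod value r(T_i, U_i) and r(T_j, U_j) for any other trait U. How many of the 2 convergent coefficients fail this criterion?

0

Each convergent coefficient versus the relevant comparison correlations:
TA (methods 1·2): 0.67 vs {0.50, 0.43} → pass.
TB (methods 1·2): 0.52 vs {0.50, 0.43} → pass.
0 of 2 fail.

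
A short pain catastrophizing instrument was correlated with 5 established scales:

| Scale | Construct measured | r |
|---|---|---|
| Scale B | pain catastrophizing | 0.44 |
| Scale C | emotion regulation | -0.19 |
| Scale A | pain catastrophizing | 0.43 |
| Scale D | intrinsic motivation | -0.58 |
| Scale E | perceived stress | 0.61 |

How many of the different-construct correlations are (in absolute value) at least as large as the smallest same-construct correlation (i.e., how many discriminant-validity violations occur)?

Convergent (same construct = pain catastrophizing): Scale B, Scale A.
Smallest convergent = 0.43. Discriminant |r|: 0.19, 0.58, 0.61; count ≥ 0.43 → 2.

2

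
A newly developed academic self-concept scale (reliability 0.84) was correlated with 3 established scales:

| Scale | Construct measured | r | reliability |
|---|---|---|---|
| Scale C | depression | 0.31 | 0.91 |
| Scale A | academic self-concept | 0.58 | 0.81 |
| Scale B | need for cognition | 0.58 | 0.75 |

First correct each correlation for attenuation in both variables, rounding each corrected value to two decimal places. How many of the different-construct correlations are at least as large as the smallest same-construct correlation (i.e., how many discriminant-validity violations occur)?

Disattenuated r (r / √(r_scale · r_new)):
  Scale C (disc): 0.31 / √(0.91·0.84) = 0.35
  Scale A (conv): 0.58 / √(0.81·0.84) = 0.70
  Scale B (disc): 0.58 / √(0.75·0.84) = 0.73
Smallest convergent = 0.70. Discriminant values: 0.35, 0.73; count ≥ 0.70 → 1.

1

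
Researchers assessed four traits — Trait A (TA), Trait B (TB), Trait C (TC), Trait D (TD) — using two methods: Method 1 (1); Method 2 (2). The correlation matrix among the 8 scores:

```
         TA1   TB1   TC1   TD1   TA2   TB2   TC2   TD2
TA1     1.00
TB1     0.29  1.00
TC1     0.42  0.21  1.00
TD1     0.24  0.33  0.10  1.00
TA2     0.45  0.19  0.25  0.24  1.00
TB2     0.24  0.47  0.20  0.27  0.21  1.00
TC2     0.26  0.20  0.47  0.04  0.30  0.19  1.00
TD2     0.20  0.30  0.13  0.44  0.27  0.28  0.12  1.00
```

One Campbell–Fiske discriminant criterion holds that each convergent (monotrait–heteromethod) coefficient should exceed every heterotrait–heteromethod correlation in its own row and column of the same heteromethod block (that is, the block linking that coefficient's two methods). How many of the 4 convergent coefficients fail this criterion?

Checking each validity diagonal entry against its comparison values:
TA (methods 1·2): 0.45 vs {0.24, 0.19, 0.26, 0.25, 0.20, 0.24} → pass.
TB (methods 1·2): 0.47 vs {0.19, 0.24, 0.20, 0.20, 0.30, 0.27} → pass.
TC (methods 1·2): 0.47 vs {0.25, 0.26, 0.20, 0.20, 0.13, 0.04} → pass.
TD (methods 1·2): 0.44 vs {0.24, 0.20, 0.27, 0.30, 0.04, 0.13} → pass.
0 of 4 fail.

0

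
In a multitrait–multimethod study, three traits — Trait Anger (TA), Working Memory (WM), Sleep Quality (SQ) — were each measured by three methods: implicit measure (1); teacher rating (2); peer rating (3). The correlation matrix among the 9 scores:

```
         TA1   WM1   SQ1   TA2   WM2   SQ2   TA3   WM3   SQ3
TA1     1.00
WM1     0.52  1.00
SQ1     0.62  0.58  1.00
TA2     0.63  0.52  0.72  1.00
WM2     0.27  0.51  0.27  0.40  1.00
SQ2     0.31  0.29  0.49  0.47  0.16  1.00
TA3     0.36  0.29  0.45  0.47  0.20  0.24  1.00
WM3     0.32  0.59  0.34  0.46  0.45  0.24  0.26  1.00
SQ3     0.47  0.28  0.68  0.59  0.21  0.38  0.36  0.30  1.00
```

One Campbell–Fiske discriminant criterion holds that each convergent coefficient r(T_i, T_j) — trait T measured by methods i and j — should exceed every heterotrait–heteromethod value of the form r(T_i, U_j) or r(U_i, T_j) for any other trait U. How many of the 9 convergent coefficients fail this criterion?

7

Convergent coefficients and their comparison sets:
TA (methods 1·2): 0.63 vs {0.27, 0.52, 0.31, 0.72} → fail.
TA (methods 1·3): 0.36 vs {0.32, 0.29, 0.47, 0.45} → fail.
TA (methods 2·3): 0.47 vs {0.46, 0.20, 0.59, 0.24} → fail.
WM (methods 1·2): 0.51 vs {0.52, 0.27, 0.29, 0.27} → fail.
WM (methods 1·3): 0.59 vs {0.29, 0.32, 0.28, 0.34} → pass.
WM (methods 2·3): 0.45 vs {0.20, 0.46, 0.21, 0.24} → fail.
SQ (methods 1·2): 0.49 vs {0.72, 0.31, 0.27, 0.29} → fail.
SQ (methods 1·3): 0.68 vs {0.45, 0.47, 0.34, 0.28} → pass.
SQ (methods 2·3): 0.38 vs {0.24, 0.59, 0.24, 0.21} → fail.
7 of 9 fail.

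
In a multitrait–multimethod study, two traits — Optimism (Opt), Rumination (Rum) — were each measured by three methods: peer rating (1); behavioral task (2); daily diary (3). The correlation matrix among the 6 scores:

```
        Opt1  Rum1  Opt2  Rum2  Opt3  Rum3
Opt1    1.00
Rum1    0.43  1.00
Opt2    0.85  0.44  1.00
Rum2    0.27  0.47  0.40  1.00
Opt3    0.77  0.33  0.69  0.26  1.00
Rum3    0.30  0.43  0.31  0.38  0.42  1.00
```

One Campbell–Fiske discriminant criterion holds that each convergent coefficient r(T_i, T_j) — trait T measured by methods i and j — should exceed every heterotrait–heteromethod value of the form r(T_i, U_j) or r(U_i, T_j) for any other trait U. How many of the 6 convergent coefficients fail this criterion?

0

Checking each validity diagonal entry against its comparison values:
Opt (methods 1·2): 0.85 vs {0.27, 0.44} → pass.
Opt (methods 1·3): 0.77 vs {0.30, 0.33} → pass.
Opt (methods 2·3): 0.69 vs {0.31, 0.26} → pass.
Rum (methods 1·2): 0.47 vs {0.44, 0.27} → pass.
Rum (methods 1·3): 0.43 vs {0.33, 0.30} → pass.
Rum (methods 2·3): 0.38 vs {0.26, 0.31} → pass.
0 of 6 fail.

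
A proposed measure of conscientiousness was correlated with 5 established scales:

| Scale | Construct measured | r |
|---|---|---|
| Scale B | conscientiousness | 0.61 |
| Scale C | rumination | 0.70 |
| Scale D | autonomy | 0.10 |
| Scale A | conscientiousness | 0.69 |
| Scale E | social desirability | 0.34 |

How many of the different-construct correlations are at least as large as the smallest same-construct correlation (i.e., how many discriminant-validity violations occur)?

1

Convergent (same construct = conscientiousness): Scale B, Scale A.
Smallest convergent = 0.61. Discriminant values: 0.70, 0.10, 0.34; count ≥ 0.61 → 1.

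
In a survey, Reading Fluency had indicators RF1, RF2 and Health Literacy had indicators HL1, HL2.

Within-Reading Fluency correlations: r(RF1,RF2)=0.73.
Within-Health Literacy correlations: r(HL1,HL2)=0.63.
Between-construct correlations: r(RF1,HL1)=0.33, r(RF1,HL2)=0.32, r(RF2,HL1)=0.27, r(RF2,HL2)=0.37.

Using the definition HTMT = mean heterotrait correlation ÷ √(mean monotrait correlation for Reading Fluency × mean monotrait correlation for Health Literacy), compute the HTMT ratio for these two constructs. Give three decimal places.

0.476

Mean between = 1.29/4 = 0.3225.
Mean within-RF = 0.73/1 = 0.7300; mean within-HL = 0.63/1 = 0.6300.
Geometric mean = √(0.7300 × 0.6300) = 0.6782.
HTMT = 0.3225 / 0.6782 = 0.476.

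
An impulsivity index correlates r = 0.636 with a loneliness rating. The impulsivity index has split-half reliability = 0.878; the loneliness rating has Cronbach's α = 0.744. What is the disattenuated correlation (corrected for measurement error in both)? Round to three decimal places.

0.787

r_true = r_obs / √(r_xx · r_yy) = 0.636 / √(0.878 × 0.744) = 0.636 / √0.653232 = 0.636 / 0.8082 ≈ 0.787.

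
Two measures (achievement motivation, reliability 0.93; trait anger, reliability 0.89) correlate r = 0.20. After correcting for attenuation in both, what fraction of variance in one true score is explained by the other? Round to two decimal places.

Disattenuated r = 0.20 / √(0.93 × 0.89) = 0.20 / 0.9098 = 0.2198.
Shared true-score variance = 0.2198² = 0.0483 ≈ 0.05.

0.05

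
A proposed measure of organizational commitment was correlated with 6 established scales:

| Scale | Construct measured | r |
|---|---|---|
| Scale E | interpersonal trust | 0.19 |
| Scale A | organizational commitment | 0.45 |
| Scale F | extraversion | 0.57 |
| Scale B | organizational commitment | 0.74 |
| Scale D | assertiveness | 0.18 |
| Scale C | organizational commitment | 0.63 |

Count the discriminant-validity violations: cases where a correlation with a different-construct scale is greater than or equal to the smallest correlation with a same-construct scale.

1

Convergent (same construct = organizational commitment): Scale A, Scale B, Scale C.
Smallest convergent = 0.45. Discriminant values: 0.19, 0.57, 0.18; count ≥ 0.45 → 1.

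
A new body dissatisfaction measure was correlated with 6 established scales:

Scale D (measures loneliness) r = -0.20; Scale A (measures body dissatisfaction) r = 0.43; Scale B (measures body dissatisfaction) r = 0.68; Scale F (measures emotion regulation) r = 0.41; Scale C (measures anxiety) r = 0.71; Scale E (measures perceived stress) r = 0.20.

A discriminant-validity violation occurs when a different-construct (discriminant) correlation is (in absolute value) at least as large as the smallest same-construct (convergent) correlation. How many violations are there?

1

Convergent (same construct = body dissatisfaction): Scale A, Scale B.
Smallest convergent = 0.43. Discriminant |r|: 0.20, 0.41, 0.71, 0.20; count ≥ 0.43 → 1.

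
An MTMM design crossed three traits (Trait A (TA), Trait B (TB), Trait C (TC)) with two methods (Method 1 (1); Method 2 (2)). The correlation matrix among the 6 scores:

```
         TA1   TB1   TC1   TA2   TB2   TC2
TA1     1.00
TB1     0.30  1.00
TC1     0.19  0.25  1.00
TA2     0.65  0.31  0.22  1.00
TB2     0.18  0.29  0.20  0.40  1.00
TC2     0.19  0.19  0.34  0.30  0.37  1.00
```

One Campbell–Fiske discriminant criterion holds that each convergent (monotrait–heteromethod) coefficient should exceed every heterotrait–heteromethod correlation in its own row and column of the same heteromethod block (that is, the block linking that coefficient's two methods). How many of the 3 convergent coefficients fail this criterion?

1

Checking each validity diagonal entry against its comparison values:
TA (methods 1·2): 0.65 vs {0.18, 0.31, 0.19, 0.22} → pass.
TB (methods 1·2): 0.29 vs {0.31, 0.18, 0.19, 0.20} → fail.
TC (methods 1·2): 0.34 vs {0.22, 0.19, 0.20, 0.19} → pass.
1 of 3 fail.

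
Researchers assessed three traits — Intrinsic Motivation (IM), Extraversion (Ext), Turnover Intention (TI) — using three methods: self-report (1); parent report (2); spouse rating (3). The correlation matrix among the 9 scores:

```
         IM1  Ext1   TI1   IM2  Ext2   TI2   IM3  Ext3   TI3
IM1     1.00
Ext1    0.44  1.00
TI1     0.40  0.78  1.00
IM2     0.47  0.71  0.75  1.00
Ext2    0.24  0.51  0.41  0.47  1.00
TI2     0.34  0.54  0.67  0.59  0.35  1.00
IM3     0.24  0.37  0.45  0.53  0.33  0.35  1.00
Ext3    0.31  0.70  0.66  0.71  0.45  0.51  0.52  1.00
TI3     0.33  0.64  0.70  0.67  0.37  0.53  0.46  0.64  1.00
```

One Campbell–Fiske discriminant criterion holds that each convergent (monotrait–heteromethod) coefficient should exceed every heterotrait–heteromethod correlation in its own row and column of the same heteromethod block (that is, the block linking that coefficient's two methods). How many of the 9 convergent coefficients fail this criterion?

Checking each validity diagonal entry against its comparison values:
IM (methods 1·2): 0.47 vs {0.24, 0.71, 0.34, 0.75} → fail.
IM (methods 1·3): 0.24 vs {0.31, 0.37, 0.33, 0.45} → fail.
IM (methods 2·3): 0.53 vs {0.71, 0.33, 0.67, 0.35} → fail.
Ext (methods 1·2): 0.51 vs {0.71, 0.24, 0.54, 0.41} → fail.
Ext (methods 1·3): 0.70 vs {0.37, 0.31, 0.64, 0.66} → pass.
Ext (methods 2·3): 0.45 vs {0.33, 0.71, 0.37, 0.51} → fail.
TI (methods 1·2): 0.67 vs {0.75, 0.34, 0.41, 0.54} → fail.
TI (methods 1·3): 0.70 vs {0.45, 0.33, 0.66, 0.64} → pass.
TI (methods 2·3): 0.53 vs {0.35, 0.67, 0.51, 0.37} → fail.
7 of 9 fail.

7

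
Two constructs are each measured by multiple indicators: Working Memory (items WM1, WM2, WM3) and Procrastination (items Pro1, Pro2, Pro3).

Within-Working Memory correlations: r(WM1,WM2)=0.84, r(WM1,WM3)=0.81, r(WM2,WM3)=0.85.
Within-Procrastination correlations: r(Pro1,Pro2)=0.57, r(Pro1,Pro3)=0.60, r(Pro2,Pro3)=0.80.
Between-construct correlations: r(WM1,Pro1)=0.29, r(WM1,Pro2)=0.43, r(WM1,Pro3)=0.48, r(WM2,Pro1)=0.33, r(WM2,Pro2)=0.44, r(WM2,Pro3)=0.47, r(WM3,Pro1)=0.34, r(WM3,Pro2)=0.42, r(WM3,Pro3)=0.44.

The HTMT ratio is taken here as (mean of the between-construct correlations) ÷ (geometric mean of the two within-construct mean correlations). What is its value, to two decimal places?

0.55

Mean heterotrait r = 3.64/9 = 0.4044.
Mean within-WM = 2.50/3 = 0.8333; mean within-Pro = 1.97/3 = 0.6567.
Geometric mean = √(0.8333 × 0.6567) = 0.7397.
HTMT = 0.4044 / 0.7397 = 0.55.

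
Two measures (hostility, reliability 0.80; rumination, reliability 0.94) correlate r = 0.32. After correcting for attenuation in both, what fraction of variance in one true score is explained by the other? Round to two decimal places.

0.14

Disattenuated r = 0.32 / √(0.80 × 0.94) = 0.32 / 0.8672 = 0.3690.
Shared true-score variance = 0.3690² = 0.1362 ≈ 0.14.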